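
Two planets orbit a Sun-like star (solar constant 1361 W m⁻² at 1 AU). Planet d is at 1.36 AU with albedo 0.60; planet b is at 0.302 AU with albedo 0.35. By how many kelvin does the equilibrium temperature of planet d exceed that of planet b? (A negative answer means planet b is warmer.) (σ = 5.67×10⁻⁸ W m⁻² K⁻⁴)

T_eq = [S₀(1−A)/(4σd²)]^(1/4), so T ∝ (1−A)^(1/4) / √d.
T₁ = [1361×0.40/(4×5.67×10⁻⁸×1.36²)]^(1/4) = 189.80 K.
T₂ = [1361×0.65/(4×5.67×10⁻⁸×0.302²)]^(1/4) = 454.76 K.

ΔT ≈ -265.0 K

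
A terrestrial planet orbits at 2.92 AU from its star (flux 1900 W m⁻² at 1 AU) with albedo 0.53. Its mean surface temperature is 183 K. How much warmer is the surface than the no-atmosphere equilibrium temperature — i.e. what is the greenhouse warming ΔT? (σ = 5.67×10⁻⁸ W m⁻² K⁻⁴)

S = 1900/2.92² = 222.8 W m⁻².
T_eq = [S(1−A)/(4σ)]^(1/4) = [222.8×0.47/(4×5.67×10⁻⁸)]^(1/4) = 146.6 K.
ΔT = T_surf − T_eq = 183 − 146.6.

ΔT ≈ 36.4 K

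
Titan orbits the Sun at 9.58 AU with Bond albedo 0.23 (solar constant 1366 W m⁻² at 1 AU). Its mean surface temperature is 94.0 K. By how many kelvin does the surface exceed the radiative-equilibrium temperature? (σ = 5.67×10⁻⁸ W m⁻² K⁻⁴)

S = 1366/9.58² = 14.88 W m⁻².
T_eq = [S(1−A)/(4σ)]^(1/4) = [14.88×0.77/(4×5.67×10⁻⁸)]^(1/4) = 84.3 K.
ΔT = T_surf − T_eq = 94 − 84.3.

ΔT ≈ 9.7 K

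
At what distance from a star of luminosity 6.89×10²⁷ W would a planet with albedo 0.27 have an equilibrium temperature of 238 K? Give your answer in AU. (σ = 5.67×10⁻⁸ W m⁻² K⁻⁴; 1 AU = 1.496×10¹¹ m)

From T_eq⁴ = L(1−A)/(16πσd²): d = √[L(1−A)/(16πσT_eq⁴)].
d = √[6.89×10²⁷ × 0.73 / (16π × 5.67×10⁻⁸ × (238)⁴)] = 7.42×10¹¹ m = 4.96 AU.

d ≈ 4.96 AU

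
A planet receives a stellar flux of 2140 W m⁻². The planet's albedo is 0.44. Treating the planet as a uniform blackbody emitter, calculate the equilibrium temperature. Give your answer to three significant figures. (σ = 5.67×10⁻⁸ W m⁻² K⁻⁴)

Energy balance: absorbed = emitted ⇒ πR²·S(1−A) = 4πR²·σT_eq⁴, so T_eq⁴ = S(1−A)/(4σ).
T_eq = [2140 × 0.56 / (4 × 5.67×10⁻⁸)]^(1/4) = (5.28×10⁹)^(1/4) = 270 K.

T_eq ≈ 270 K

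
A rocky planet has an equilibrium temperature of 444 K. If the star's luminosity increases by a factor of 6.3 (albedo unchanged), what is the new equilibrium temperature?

T_eq ≈ 703 K

T_eq ∝ L^(1/4) · d^(−1/2).
T′ = 444 × 6.3^(1/4) = 703 K.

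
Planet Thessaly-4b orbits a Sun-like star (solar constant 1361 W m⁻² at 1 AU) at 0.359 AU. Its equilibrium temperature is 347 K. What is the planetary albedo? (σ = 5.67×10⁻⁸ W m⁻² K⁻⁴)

A ≈ 0.69

Flux at 0.359 AU: S = 1361/0.359² = 1.06×10⁴ W m⁻².
From T_eq⁴ = S(1−A)/(4σ): 1−A = 4σT_eq⁴/S.
1−A = 4 × 5.67×10⁻⁸ × (347)⁴ / 1.06×10⁴ = 0.311.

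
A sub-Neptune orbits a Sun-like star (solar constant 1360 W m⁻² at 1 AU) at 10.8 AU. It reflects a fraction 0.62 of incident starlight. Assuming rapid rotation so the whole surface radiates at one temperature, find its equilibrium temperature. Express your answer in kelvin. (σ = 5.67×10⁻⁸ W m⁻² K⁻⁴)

T_eq ≈ 66.5 K

Flux at 10.8 AU: S = 1360/10.8² = 11.7 W m⁻².
Energy balance: absorbed = emitted ⇒ πR²·S(1−A) = 4πR²·σT_eq⁴, so T_eq⁴ = S(1−A)/(4σ).
T_eq = [11.7 × 0.38 / (4 × 5.67×10⁻⁸)]^(1/4) = (1.95×10⁷)^(1/4) = 66.5 K.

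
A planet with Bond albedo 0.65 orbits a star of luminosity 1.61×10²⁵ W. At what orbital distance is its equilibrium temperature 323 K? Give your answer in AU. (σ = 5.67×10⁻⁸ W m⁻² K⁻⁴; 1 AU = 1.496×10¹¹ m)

d ≈ 0.0901 AU

From T_eq⁴ = L(1−A)/(16πσd²): d = √[L(1−A)/(16πσT_eq⁴)].
d = √[1.61×10²⁵ × 0.35 / (16π × 5.67×10⁻⁸ × (323)⁴)] = 1.35×10¹⁰ m = 0.0901 AU.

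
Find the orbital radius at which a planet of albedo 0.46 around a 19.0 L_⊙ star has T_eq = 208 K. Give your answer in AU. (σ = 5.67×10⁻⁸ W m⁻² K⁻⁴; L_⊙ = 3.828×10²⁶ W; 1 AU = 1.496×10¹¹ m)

L = 19.0 × 3.828×10²⁶ = 7.27×10²⁷ W.
From T_eq⁴ = L(1−A)/(16πσd²): d = √[L(1−A)/(16πσT_eq⁴)].
d = √[7.27×10²⁷ × 0.54 / (16π × 5.67×10⁻⁸ × (208)⁴)] = 8.58×10¹¹ m = 5.74 AU.

d ≈ 5.74 AU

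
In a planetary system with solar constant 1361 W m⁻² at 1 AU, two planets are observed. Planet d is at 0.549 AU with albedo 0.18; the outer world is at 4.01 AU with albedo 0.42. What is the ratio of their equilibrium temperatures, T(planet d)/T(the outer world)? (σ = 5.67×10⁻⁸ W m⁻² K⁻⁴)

T_eq = [S₀(1−A)/(4σd²)]^(1/4), so T ∝ (1−A)^(1/4) / √d.
T₁ = [1361×0.82/(4×5.67×10⁻⁸×0.549²)]^(1/4) = 357.45 K.
T₂ = [1361×0.58/(4×5.67×10⁻⁸×4.01²)]^(1/4) = 121.29 K.

T₁/T₂ ≈ 2.947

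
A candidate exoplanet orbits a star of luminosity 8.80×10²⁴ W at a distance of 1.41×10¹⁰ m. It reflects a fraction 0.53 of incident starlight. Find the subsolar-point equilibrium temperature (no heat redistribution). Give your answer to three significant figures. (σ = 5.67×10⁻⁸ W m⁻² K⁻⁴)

T_ss ≈ 413 K

Flux: S = L/(4πd²) = 8.80×10²⁴/(4π×(1.41×10¹⁰)²) = 3520 W m⁻².
At the subsolar point the surface absorbs S(1−A) and emits σT⁴ per unit area — no factor of 4, since only the local patch is in balance.
T = [3520 × 0.47 / 5.67×10⁻⁸]^(1/4) = (2.92×10¹⁰)^(1/4) = 413 K.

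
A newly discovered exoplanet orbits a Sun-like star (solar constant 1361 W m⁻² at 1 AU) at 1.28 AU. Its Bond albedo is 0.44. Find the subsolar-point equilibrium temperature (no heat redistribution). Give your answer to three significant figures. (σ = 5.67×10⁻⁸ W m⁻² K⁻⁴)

T_ss ≈ 301 K

Flux at 1.28 AU: S = 1361/1.28² = 831 W m⁻².
At the subsolar point the surface absorbs S(1−A) and emits σT⁴ per unit area — no factor of 4, since only the local patch is in balance.
T = [831 × 0.56 / 5.67×10⁻⁸]^(1/4) = (8.20×10⁹)^(1/4) = 301 K.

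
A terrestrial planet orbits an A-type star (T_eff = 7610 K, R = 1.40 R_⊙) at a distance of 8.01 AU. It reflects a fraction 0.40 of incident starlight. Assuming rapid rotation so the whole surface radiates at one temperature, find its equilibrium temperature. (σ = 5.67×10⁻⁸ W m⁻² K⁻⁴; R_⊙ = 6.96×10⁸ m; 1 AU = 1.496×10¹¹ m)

R_⋆ = 1.40 × 6.96×10⁸ = 9.74×10⁸ m.
d = 8.01 AU = 1.20×10¹² m.
L = 4πR_⋆²σT_⋆⁴ = 4π(9.74×10⁸)² × 5.67×10⁻⁸ × (7610)⁴ = 2.27×10²⁷ W.
S = L/(4πd²) = 126 W m⁻².
Energy balance: absorbed = emitted ⇒ πR²·S(1−A) = 4πR²·σT_eq⁴, so T_eq⁴ = S(1−A)/(4σ).
T_eq = [126 × 0.60 / (4 × 5.67×10⁻⁸)]^(1/4) = (3.33×10⁸)^(1/4) = 135 K.

T_eq ≈ 135 K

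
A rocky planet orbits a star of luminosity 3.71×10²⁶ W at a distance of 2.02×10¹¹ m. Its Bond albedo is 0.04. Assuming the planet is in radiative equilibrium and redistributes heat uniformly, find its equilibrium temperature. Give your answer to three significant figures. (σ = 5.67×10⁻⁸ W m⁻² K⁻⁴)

Flux: S = L/(4πd²) = 3.71×10²⁶/(4π×(2.02×10¹¹)²) = 724 W m⁻².
Energy balance: absorbed = emitted ⇒ πR²·S(1−A) = 4πR²·σT_eq⁴, so T_eq⁴ = S(1−A)/(4σ).
T_eq = [724 × 0.96 / (4 × 5.67×10⁻⁸)]^(1/4) = (3.06×10⁹)^(1/4) = 235 K.

T_eq ≈ 235 K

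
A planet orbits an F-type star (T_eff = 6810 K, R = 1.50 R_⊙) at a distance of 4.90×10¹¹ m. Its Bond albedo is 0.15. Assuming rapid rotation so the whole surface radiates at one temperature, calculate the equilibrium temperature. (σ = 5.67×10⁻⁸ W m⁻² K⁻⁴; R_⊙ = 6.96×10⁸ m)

T_eq ≈ 213 K

R_⋆ = 1.50 × 6.96×10⁸ = 1.04×10⁹ m.
L = 4πR_⋆²σT_⋆⁴ = 4π(1.04×10⁹)² × 5.67×10⁻⁸ × (6810)⁴ = 1.67×10²⁷ W.
S = L/(4πd²) = 554 W m⁻².
Energy balance: absorbed = emitted ⇒ πR²·S(1−A) = 4πR²·σT_eq⁴, so T_eq⁴ = S(1−A)/(4σ).
T_eq = [554 × 0.85 / (4 × 5.67×10⁻⁸)]^(1/4) = (2.07×10⁹)^(1/4) = 213 K.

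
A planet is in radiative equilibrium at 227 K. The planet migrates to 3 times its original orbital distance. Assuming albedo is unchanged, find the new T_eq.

T_eq ∝ L^(1/4) · d^(−1/2).
T′ = 227 / 3^(1/2) = 131 K.

T_eq ≈ 131 K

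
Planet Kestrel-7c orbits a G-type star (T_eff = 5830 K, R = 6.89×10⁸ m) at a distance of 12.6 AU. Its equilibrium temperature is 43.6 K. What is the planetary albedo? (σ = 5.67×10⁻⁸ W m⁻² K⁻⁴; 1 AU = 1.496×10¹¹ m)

A ≈ 0.91

d = 12.6 AU = 1.88×10¹² m.
L = 4πR_⋆²σT_⋆⁴ = 4π(6.89×10⁸)² × 5.67×10⁻⁸ × (5830)⁴ = 3.91×10²⁶ W.
S = L/(4πd²) = 8.75 W m⁻².
From T_eq⁴ = S(1−A)/(4σ): 1−A = 4σT_eq⁴/S.
1−A = 4 × 5.67×10⁻⁸ × (43.6)⁴ / 8.75 = 0.094.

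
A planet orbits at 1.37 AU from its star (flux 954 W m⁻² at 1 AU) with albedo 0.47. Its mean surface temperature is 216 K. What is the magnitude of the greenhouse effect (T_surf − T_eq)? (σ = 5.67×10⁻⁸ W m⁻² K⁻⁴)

S = 954/1.37² = 508.3 W m⁻².
T_eq = [S(1−A)/(4σ)]^(1/4) = [508.3×0.53/(4×5.67×10⁻⁸)]^(1/4) = 185.6 K.
ΔT = T_surf − T_eq = 216 − 185.6.

ΔT ≈ 30.4 K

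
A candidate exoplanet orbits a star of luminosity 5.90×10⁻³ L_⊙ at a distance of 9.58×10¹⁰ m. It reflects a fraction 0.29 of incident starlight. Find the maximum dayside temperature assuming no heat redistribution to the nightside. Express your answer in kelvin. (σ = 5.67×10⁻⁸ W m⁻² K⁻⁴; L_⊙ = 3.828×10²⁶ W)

L = 5.90×10⁻³ × 3.828×10²⁶ = 2.26×10²⁴ W.
Flux: S = L/(4πd²) = 2.26×10²⁴/(4π×(9.58×10¹⁰)²) = 19.6 W m⁻².
With no redistribution each surface element balances locally: S(1−A) = σT⁴.
T = [19.6 × 0.71 / 5.67×10⁻⁸]^(1/4) = (2.45×10⁸)^(1/4) = 125 K.

T_ss ≈ 125 K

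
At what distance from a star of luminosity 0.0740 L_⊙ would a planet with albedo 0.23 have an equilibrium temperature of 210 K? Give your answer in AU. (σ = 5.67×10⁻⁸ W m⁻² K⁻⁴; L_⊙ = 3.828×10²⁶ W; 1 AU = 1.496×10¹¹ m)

L = 0.0740 × 3.828×10²⁶ = 2.83×10²⁵ W.
From T_eq⁴ = L(1−A)/(16πσd²): d = √[L(1−A)/(16πσT_eq⁴)].
d = √[2.83×10²⁵ × 0.77 / (16π × 5.67×10⁻⁸ × (210)⁴)] = 6.27×10¹⁰ m = 0.419 AU.

d ≈ 0.419 AU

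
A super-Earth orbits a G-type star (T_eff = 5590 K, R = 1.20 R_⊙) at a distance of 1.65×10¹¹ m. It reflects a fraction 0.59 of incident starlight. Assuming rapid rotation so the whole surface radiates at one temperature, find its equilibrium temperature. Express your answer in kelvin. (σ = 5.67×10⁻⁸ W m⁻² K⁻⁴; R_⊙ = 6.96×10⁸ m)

T_eq ≈ 225 K

R_⋆ = 1.20 × 6.96×10⁸ = 8.35×10⁸ m.
L = 4πR_⋆²σT_⋆⁴ = 4π(8.35×10⁸)² × 5.67×10⁻⁸ × (5590)⁴ = 4.85×10²⁶ W.
S = L/(4πd²) = 1420 W m⁻².
Energy balance: absorbed = emitted ⇒ πR²·S(1−A) = 4πR²·σT_eq⁴, so T_eq⁴ = S(1−A)/(4σ).
T_eq = [1420 × 0.41 / (4 × 5.67×10⁻⁸)]^(1/4) = (2.56×10⁹)^(1/4) = 225 K.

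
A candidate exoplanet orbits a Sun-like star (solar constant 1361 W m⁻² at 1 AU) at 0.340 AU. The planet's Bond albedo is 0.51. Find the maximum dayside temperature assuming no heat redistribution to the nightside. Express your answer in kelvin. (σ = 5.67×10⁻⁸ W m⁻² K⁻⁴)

Flux at 0.340 AU: S = 1361/0.340² = 1.18×10⁴ W m⁻².
With no redistribution each surface element balances locally: S(1−A) = σT⁴.
T = [1.18×10⁴ × 0.49 / 5.67×10⁻⁸]^(1/4) = (1.02×10¹¹)^(1/4) = 565 K.

T_ss ≈ 565 K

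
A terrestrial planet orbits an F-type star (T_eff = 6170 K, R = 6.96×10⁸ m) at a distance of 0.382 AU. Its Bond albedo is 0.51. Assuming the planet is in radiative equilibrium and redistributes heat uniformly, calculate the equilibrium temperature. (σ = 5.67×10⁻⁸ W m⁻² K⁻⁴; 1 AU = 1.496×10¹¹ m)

d = 0.382 AU = 5.71×10¹⁰ m.
L = 4πR_⋆²σT_⋆⁴ = 4π(6.96×10⁸)² × 5.67×10⁻⁸ × (6170)⁴ = 5.00×10²⁶ W.
S = L/(4πd²) = 1.22×10⁴ W m⁻².
Energy balance: absorbed = emitted ⇒ πR²·S(1−A) = 4πR²·σT_eq⁴, so T_eq⁴ = S(1−A)/(4σ).
T_eq = [1.22×10⁴ × 0.49 / (4 × 5.67×10⁻⁸)]^(1/4) = (2.63×10¹⁰)^(1/4) = 403 K.

T_eq ≈ 403 K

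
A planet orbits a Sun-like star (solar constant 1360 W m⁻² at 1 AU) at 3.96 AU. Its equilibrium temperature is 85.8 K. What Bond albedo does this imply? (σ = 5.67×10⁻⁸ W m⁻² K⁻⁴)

Flux at 3.96 AU: S = 1360/3.96² = 86.7 W m⁻².
From T_eq⁴ = S(1−A)/(4σ): 1−A = 4σT_eq⁴/S.
1−A = 4 × 5.67×10⁻⁸ × (85.8)⁴ / 86.7 = 0.142.

A ≈ 0.86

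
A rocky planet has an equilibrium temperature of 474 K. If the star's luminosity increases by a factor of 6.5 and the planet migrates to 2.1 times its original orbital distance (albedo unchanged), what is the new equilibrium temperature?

T_eq ≈ 522 K

T_eq ∝ L^(1/4) · d^(−1/2).
T′ = 474 × 6.5^(1/4) / 2.1^(1/2) = 522 K.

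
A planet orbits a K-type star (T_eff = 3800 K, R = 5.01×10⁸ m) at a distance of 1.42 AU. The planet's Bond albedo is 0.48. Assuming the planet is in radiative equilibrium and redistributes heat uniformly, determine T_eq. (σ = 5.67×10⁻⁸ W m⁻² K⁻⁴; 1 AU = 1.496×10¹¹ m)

d = 1.42 AU = 2.12×10¹¹ m.
L = 4πR_⋆²σT_⋆⁴ = 4π(5.01×10⁸)² × 5.67×10⁻⁸ × (3800)⁴ = 3.73×10²⁵ W.
S = L/(4πd²) = 65.8 W m⁻².
Energy balance: absorbed = emitted ⇒ πR²·S(1−A) = 4πR²·σT_eq⁴, so T_eq⁴ = S(1−A)/(4σ).
T_eq = [65.8 × 0.52 / (4 × 5.67×10⁻⁸)]^(1/4) = (1.51×10⁸)^(1/4) = 111 K.

T_eq ≈ 111 K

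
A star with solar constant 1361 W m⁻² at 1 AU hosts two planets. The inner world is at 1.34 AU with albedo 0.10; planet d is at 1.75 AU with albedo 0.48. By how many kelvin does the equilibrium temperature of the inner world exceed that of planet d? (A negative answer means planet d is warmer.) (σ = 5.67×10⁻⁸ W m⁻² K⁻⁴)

T_eq = [S₀(1−A)/(4σd²)]^(1/4), so T ∝ (1−A)^(1/4) / √d.
T₁ = [1361×0.90/(4×5.67×10⁻⁸×1.34²)]^(1/4) = 234.19 K.
T₂ = [1361×0.52/(4×5.67×10⁻⁸×1.75²)]^(1/4) = 178.66 K.

ΔT ≈ 55.5 K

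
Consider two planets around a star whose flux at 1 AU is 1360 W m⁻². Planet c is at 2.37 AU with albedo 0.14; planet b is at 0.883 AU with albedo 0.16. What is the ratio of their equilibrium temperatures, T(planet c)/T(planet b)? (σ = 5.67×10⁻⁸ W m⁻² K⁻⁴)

T_eq = [S₀(1−A)/(4σd²)]^(1/4), so T ∝ (1−A)^(1/4) / √d.
T₁ = [1360×0.86/(4×5.67×10⁻⁸×2.37²)]^(1/4) = 174.07 K.
T₂ = [1360×0.84/(4×5.67×10⁻⁸×0.883²)]^(1/4) = 283.51 K.

T₁/T₂ ≈ 0.614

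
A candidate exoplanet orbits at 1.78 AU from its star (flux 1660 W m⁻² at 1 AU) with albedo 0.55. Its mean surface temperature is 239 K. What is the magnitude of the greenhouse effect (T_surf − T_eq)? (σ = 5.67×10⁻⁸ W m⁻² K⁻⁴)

ΔT ≈ 59.4 K

S = 1660/1.78² = 523.9 W m⁻².
T_eq = [S(1−A)/(4σ)]^(1/4) = [523.9×0.45/(4×5.67×10⁻⁸)]^(1/4) = 179.6 K.
ΔT = T_surf − T_eq = 239 − 179.6.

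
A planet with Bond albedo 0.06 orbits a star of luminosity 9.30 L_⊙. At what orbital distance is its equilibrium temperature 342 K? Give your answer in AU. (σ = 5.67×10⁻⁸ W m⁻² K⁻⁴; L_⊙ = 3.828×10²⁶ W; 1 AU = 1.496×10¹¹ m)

L = 9.30 × 3.828×10²⁶ = 3.56×10²⁷ W.
From T_eq⁴ = L(1−A)/(16πσd²): d = √[L(1−A)/(16πσT_eq⁴)].
d = √[3.56×10²⁷ × 0.94 / (16π × 5.67×10⁻⁸ × (342)⁴)] = 2.93×10¹¹ m = 1.96 AU.

d ≈ 1.96 AU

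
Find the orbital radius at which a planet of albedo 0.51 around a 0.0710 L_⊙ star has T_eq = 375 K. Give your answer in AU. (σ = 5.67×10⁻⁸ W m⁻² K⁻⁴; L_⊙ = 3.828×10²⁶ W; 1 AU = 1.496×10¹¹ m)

L = 0.0710 × 3.828×10²⁶ = 2.72×10²⁵ W.
From T_eq⁴ = L(1−A)/(16πσd²): d = √[L(1−A)/(16πσT_eq⁴)].
d = √[2.72×10²⁵ × 0.49 / (16π × 5.67×10⁻⁸ × (375)⁴)] = 1.54×10¹⁰ m = 0.103 AU.

d ≈ 0.103 AU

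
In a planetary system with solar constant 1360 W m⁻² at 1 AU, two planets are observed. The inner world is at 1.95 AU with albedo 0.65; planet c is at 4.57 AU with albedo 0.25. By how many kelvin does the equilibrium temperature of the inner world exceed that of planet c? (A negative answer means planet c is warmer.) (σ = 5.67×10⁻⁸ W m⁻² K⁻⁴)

ΔT ≈ 32.1 K

T_eq = [S₀(1−A)/(4σd²)]^(1/4), so T ∝ (1−A)^(1/4) / √d.
T₁ = [1360×0.35/(4×5.67×10⁻⁸×1.95²)]^(1/4) = 153.28 K.
T₂ = [1360×0.75/(4×5.67×10⁻⁸×4.57²)]^(1/4) = 121.14 K.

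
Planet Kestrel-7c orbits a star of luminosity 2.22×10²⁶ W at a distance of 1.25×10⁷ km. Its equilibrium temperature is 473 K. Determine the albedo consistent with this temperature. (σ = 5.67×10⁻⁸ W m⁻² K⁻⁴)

A ≈ 0.90

d = 1.25×10⁷ km = 1.25×10¹⁰ m.
Flux: S = L/(4πd²) = 2.22×10²⁶/(4π×(1.25×10¹⁰)²) = 1.13×10⁵ W m⁻².
From T_eq⁴ = S(1−A)/(4σ): 1−A = 4σT_eq⁴/S.
1−A = 4 × 5.67×10⁻⁸ × (473)⁴ / 1.13×10⁵ = 0.100.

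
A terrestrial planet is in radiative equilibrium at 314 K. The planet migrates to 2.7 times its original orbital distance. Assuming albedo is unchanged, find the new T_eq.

T_eq ≈ 191 K

T_eq ∝ L^(1/4) · d^(−1/2).
T′ = 314 / 2.7^(1/2) = 191 K.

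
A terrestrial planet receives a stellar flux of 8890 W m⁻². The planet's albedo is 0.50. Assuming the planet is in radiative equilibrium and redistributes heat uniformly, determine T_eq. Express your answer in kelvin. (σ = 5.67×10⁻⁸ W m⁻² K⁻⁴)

T_eq ≈ 374 K

Energy balance: absorbed = emitted ⇒ πR²·S(1−A) = 4πR²·σT_eq⁴, so T_eq⁴ = S(1−A)/(4σ).
T_eq = [8890 × 0.50 / (4 × 5.67×10⁻⁸)]^(1/4) = (1.96×10¹⁰)^(1/4) = 374 K.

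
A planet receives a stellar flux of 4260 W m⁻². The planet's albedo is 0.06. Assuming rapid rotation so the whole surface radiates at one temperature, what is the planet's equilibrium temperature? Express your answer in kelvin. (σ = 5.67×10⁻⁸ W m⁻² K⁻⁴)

T_eq ≈ 365 K

Energy balance: absorbed = emitted ⇒ πR²·S(1−A) = 4πR²·σT_eq⁴, so T_eq⁴ = S(1−A)/(4σ).
T_eq = [4260 × 0.94 / (4 × 5.67×10⁻⁸)]^(1/4) = (1.77×10¹⁰)^(1/4) = 365 K.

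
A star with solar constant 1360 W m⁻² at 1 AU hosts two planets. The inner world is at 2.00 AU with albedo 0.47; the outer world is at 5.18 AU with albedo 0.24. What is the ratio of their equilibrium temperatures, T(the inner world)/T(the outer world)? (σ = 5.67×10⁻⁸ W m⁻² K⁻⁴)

T₁/T₂ ≈ 1.471

T_eq = [S₀(1−A)/(4σd²)]^(1/4), so T ∝ (1−A)^(1/4) / √d.
T₁ = [1360×0.53/(4×5.67×10⁻⁸×2.00²)]^(1/4) = 167.89 K.
T₂ = [1360×0.76/(4×5.67×10⁻⁸×5.18²)]^(1/4) = 114.16 K.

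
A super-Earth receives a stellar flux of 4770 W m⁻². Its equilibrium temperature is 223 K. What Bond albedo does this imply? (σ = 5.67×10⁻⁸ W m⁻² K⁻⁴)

From T_eq⁴ = S(1−A)/(4σ): 1−A = 4σT_eq⁴/S.
1−A = 4 × 5.67×10⁻⁸ × (223)⁴ / 4770 = 0.118.

A ≈ 0.88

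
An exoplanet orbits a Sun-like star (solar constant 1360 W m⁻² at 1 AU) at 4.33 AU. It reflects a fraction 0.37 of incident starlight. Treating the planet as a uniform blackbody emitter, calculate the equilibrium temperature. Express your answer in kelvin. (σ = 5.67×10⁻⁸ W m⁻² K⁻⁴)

T_eq ≈ 119 K

Flux at 4.33 AU: S = 1360/4.33² = 72.5 W m⁻².
Energy balance: absorbed = emitted ⇒ πR²·S(1−A) = 4πR²·σT_eq⁴, so T_eq⁴ = S(1−A)/(4σ).
T_eq = [72.5 × 0.63 / (4 × 5.67×10⁻⁸)]^(1/4) = (2.01×10⁸)^(1/4) = 119 K.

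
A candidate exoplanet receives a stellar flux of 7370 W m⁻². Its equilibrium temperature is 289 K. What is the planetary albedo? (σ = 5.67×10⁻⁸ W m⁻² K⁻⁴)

From T_eq⁴ = S(1−A)/(4σ): 1−A = 4σT_eq⁴/S.
1−A = 4 × 5.67×10⁻⁸ × (289)⁴ / 7370 = 0.215.

A ≈ 0.79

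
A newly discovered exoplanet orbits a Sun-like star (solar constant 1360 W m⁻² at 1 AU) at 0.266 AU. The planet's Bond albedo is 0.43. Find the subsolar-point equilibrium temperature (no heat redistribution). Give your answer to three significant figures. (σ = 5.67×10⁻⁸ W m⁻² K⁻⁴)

T_ss ≈ 663 K

Flux at 0.266 AU: S = 1360/0.266² = 1.92×10⁴ W m⁻².
At the subsolar point the surface absorbs S(1−A) and emits σT⁴ per unit area — no factor of 4, since only the local patch is in balance.
T = [1.92×10⁴ × 0.57 / 5.67×10⁻⁸]^(1/4) = (1.93×10¹¹)^(1/4) = 663 K.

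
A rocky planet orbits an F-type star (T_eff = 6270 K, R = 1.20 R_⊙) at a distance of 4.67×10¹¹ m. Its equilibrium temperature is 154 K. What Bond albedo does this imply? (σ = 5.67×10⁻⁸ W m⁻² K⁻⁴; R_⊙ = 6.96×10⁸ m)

A ≈ 0.54

R_⋆ = 1.20 × 6.96×10⁸ = 8.35×10⁸ m.
L = 4πR_⋆²σT_⋆⁴ = 4π(8.35×10⁸)² × 5.67×10⁻⁸ × (6270)⁴ = 7.68×10²⁶ W.
S = L/(4πd²) = 280 W m⁻².
From T_eq⁴ = S(1−A)/(4σ): 1−A = 4σT_eq⁴/S.
1−A = 4 × 5.67×10⁻⁸ × (154)⁴ / 280 = 0.455.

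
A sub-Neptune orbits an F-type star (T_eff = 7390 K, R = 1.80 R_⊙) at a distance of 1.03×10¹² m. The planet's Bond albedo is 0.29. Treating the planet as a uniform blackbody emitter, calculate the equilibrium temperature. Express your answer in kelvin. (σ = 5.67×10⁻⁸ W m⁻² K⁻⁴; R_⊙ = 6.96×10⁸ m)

T_eq ≈ 167 K

R_⋆ = 1.80 × 6.96×10⁸ = 1.25×10⁹ m.
L = 4πR_⋆²σT_⋆⁴ = 4π(1.25×10⁹)² × 5.67×10⁻⁸ × (7390)⁴ = 3.34×10²⁷ W.
S = L/(4πd²) = 250 W m⁻².
Energy balance: absorbed = emitted ⇒ πR²·S(1−A) = 4πR²·σT_eq⁴, so T_eq⁴ = S(1−A)/(4σ).
T_eq = [250 × 0.71 / (4 × 5.67×10⁻⁸)]^(1/4) = (7.83×10⁸)^(1/4) = 167 K.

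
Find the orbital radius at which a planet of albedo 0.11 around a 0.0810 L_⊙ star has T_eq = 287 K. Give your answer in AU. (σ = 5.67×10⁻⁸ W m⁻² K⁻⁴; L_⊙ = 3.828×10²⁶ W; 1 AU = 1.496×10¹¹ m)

L = 0.0810 × 3.828×10²⁶ = 3.10×10²⁵ W.
From T_eq⁴ = L(1−A)/(16πσd²): d = √[L(1−A)/(16πσT_eq⁴)].
d = √[3.10×10²⁵ × 0.89 / (16π × 5.67×10⁻⁸ × (287)⁴)] = 3.78×10¹⁰ m = 0.253 AU.

d ≈ 0.253 AU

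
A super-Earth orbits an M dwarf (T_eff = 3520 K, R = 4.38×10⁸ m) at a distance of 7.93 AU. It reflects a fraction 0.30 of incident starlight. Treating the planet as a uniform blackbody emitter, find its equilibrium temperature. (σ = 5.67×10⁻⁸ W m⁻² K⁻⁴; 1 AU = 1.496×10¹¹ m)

d = 7.93 AU = 1.19×10¹² m.
L = 4πR_⋆²σT_⋆⁴ = 4π(4.38×10⁸)² × 5.67×10⁻⁸ × (3520)⁴ = 2.10×10²⁵ W.
S = L/(4πd²) = 1.19 W m⁻².
Energy balance: absorbed = emitted ⇒ πR²·S(1−A) = 4πR²·σT_eq⁴, so T_eq⁴ = S(1−A)/(4σ).
T_eq = [1.19 × 0.70 / (4 × 5.67×10⁻⁸)]^(1/4) = (3.66×10⁶)^(1/4) = 43.7 K.

T_eq ≈ 43.7 K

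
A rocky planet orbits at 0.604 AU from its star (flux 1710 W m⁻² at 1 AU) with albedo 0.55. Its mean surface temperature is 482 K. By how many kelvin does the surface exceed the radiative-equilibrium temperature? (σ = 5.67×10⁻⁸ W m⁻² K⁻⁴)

S = 1710/0.604² = 4687 W m⁻².
T_eq = [S(1−A)/(4σ)]^(1/4) = [4687×0.45/(4×5.67×10⁻⁸)]^(1/4) = 310.5 K.
ΔT = T_surf − T_eq = 482 − 310.5.

ΔT ≈ 171.5 K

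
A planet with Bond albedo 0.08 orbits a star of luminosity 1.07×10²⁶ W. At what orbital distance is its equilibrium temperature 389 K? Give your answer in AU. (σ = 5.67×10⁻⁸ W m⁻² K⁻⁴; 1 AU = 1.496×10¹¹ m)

d ≈ 0.260 AU

From T_eq⁴ = L(1−A)/(16πσd²): d = √[L(1−A)/(16πσT_eq⁴)].
d = √[1.07×10²⁶ × 0.92 / (16π × 5.67×10⁻⁸ × (389)⁴)] = 3.88×10¹⁰ m = 0.260 AU.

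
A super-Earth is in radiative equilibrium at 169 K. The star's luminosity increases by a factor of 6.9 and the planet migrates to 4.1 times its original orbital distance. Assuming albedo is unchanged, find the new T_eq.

T_eq ∝ L^(1/4) · d^(−1/2).
T′ = 169 × 6.9^(1/4) / 4.1^(1/2) = 135 K.

T_eq ≈ 135 K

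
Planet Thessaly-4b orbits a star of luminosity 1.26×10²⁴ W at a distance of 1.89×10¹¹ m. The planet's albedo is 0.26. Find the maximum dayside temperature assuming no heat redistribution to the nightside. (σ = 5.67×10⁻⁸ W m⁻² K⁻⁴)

Flux: S = L/(4πd²) = 1.26×10²⁴/(4π×(1.89×10¹¹)²) = 2.81 W m⁻².
With no redistribution each surface element balances locally: S(1−A) = σT⁴.
T = [2.81 × 0.74 / 5.67×10⁻⁸]^(1/4) = (3.66×10⁷)^(1/4) = 77.8 K.

T_ss ≈ 77.8 K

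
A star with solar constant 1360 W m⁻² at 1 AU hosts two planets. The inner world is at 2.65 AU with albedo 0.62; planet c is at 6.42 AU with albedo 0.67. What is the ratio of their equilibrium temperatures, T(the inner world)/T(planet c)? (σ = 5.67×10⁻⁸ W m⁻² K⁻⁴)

T₁/T₂ ≈ 1.612

T_eq = [S₀(1−A)/(4σd²)]^(1/4), so T ∝ (1−A)^(1/4) / √d.
T₁ = [1360×0.38/(4×5.67×10⁻⁸×2.65²)]^(1/4) = 134.21 K.
T₂ = [1360×0.33/(4×5.67×10⁻⁸×6.42²)]^(1/4) = 83.24 K.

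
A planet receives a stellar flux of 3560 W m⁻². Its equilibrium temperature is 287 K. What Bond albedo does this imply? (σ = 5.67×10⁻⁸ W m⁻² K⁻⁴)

From T_eq⁴ = S(1−A)/(4σ): 1−A = 4σT_eq⁴/S.
1−A = 4 × 5.67×10⁻⁸ × (287)⁴ / 3560 = 0.432.

A ≈ 0.57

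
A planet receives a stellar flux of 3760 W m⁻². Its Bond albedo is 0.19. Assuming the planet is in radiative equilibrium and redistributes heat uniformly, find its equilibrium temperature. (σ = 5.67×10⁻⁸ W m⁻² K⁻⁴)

T_eq ≈ 340 K

Energy balance: absorbed = emitted ⇒ πR²·S(1−A) = 4πR²·σT_eq⁴, so T_eq⁴ = S(1−A)/(4σ).
T_eq = [3760 × 0.81 / (4 × 5.67×10⁻⁸)]^(1/4) = (1.34×10¹⁰)^(1/4) = 340 K.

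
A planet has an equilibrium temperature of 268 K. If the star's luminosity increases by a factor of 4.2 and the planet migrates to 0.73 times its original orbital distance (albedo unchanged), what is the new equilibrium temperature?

T_eq ∝ L^(1/4) · d^(−1/2).
T′ = 268 × 4.2^(1/4) / 0.73^(1/2) = 449 K.

T_eq ≈ 449 K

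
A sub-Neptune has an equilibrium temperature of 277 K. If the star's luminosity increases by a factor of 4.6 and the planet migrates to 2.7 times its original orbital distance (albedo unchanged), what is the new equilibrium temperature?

T_eq ∝ L^(1/4) · d^(−1/2).
T′ = 277 × 4.6^(1/4) / 2.7^(1/2) = 247 K.

T_eq ≈ 247 K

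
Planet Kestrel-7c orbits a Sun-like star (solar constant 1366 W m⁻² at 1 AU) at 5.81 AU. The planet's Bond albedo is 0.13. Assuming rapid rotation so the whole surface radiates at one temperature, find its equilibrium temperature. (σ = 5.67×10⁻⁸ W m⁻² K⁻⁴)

Flux at 5.81 AU: S = 1366/5.81² = 40.5 W m⁻².
Energy balance: absorbed = emitted ⇒ πR²·S(1−A) = 4πR²·σT_eq⁴, so T_eq⁴ = S(1−A)/(4σ).
T_eq = [40.5 × 0.87 / (4 × 5.67×10⁻⁸)]^(1/4) = (1.55×10⁸)^(1/4) = 112 K.

T_eq ≈ 112 K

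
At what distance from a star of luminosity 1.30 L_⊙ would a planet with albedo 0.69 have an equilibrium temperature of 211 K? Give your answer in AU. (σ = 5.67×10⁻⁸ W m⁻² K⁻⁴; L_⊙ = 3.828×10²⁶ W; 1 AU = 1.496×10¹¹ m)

L = 1.30 × 3.828×10²⁶ = 4.98×10²⁶ W.
From T_eq⁴ = L(1−A)/(16πσd²): d = √[L(1−A)/(16πσT_eq⁴)].
d = √[4.98×10²⁶ × 0.31 / (16π × 5.67×10⁻⁸ × (211)⁴)] = 1.65×10¹¹ m = 1.10 AU.

d ≈ 1.10 AU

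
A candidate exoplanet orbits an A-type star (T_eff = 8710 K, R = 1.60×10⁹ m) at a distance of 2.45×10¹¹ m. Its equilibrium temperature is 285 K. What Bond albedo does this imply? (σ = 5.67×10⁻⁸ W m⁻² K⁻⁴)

A ≈ 0.89

L = 4πR_⋆²σT_⋆⁴ = 4π(1.60×10⁹)² × 5.67×10⁻⁸ × (8710)⁴ = 1.05×10²⁸ W.
S = L/(4πd²) = 1.39×10⁴ W m⁻².
From T_eq⁴ = S(1−A)/(4σ): 1−A = 4σT_eq⁴/S.
1−A = 4 × 5.67×10⁻⁸ × (285)⁴ / 1.39×10⁴ = 0.108.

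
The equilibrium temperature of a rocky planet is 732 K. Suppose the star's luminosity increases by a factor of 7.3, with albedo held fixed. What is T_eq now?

T_eq ∝ L^(1/4) · d^(−1/2).
T′ = 732 × 7.3^(1/4) = 1200 K.

T_eq ≈ 1200 K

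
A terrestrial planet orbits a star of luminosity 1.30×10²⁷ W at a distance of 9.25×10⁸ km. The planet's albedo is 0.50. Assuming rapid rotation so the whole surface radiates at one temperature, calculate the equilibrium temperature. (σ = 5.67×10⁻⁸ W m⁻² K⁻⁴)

d = 9.25×10⁸ km = 9.25×10¹¹ m.
Flux: S = L/(4πd²) = 1.30×10²⁷/(4π×(9.25×10¹¹)²) = 121 W m⁻².
Energy balance: absorbed = emitted ⇒ πR²·S(1−A) = 4πR²·σT_eq⁴, so T_eq⁴ = S(1−A)/(4σ).
T_eq = [121 × 0.50 / (4 × 5.67×10⁻⁸)]^(1/4) = (2.67×10⁸)^(1/4) = 128 K.

T_eq ≈ 128 K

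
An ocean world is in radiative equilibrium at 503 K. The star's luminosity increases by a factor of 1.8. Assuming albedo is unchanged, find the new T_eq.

T_eq ≈ 583 K

T_eq ∝ L^(1/4) · d^(−1/2).
T′ = 503 × 1.8^(1/4) = 583 K.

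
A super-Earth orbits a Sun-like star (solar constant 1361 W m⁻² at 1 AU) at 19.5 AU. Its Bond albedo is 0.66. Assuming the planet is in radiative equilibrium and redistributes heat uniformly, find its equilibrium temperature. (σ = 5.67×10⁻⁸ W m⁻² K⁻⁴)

T_eq ≈ 48.1 K

Flux at 19.5 AU: S = 1361/19.5² = 3.58 W m⁻².
Energy balance: absorbed = emitted ⇒ πR²·S(1−A) = 4πR²·σT_eq⁴, so T_eq⁴ = S(1−A)/(4σ).
T_eq = [3.58 × 0.34 / (4 × 5.67×10⁻⁸)]^(1/4) = (5.37×10⁶)^(1/4) = 48.1 K.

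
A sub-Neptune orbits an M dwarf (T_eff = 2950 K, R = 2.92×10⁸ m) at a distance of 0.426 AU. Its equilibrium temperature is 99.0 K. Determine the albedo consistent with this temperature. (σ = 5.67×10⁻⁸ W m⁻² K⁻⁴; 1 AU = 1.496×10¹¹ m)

A ≈ 0.76

d = 0.426 AU = 6.37×10¹⁰ m.
L = 4πR_⋆²σT_⋆⁴ = 4π(2.92×10⁸)² × 5.67×10⁻⁸ × (2950)⁴ = 4.60×10²⁴ W.
S = L/(4πd²) = 90.1 W m⁻².
From T_eq⁴ = S(1−A)/(4σ): 1−A = 4σT_eq⁴/S.
1−A = 4 × 5.67×10⁻⁸ × (99.0)⁴ / 90.1 = 0.242.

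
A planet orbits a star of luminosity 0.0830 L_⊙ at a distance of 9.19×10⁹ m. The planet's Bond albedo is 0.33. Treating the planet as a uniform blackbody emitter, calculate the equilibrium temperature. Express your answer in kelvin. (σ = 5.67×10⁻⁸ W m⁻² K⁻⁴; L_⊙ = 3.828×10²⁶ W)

T_eq ≈ 545 K

L = 0.0830 × 3.828×10²⁶ = 3.18×10²⁵ W.
Flux: S = L/(4πd²) = 3.18×10²⁵/(4π×(9.19×10⁹)²) = 2.99×10⁴ W m⁻².
Energy balance: absorbed = emitted ⇒ πR²·S(1−A) = 4πR²·σT_eq⁴, so T_eq⁴ = S(1−A)/(4σ).
T_eq = [2.99×10⁴ × 0.67 / (4 × 5.67×10⁻⁸)]^(1/4) = (8.84×10¹⁰)^(1/4) = 545 K.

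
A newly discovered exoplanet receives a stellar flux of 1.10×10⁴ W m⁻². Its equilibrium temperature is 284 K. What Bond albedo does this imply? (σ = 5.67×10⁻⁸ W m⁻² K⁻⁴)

From T_eq⁴ = S(1−A)/(4σ): 1−A = 4σT_eq⁴/S.
1−A = 4 × 5.67×10⁻⁸ × (284)⁴ / 1.10×10⁴ = 0.134.

A ≈ 0.87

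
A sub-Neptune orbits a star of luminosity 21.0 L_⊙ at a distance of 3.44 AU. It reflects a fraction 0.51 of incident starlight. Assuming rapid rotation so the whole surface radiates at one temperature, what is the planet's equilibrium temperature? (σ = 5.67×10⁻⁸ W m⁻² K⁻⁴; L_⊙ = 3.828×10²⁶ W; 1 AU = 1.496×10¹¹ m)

T_eq ≈ 269 K

d = 3.44 AU = 5.15×10¹¹ m.
L = 21.0 × 3.828×10²⁶ = 8.04×10²⁷ W.
Flux: S = L/(4πd²) = 8.04×10²⁷/(4π×(5.15×10¹¹)²) = 2420 W m⁻².
Energy balance: absorbed = emitted ⇒ πR²·S(1−A) = 4πR²·σT_eq⁴, so T_eq⁴ = S(1−A)/(4σ).
T_eq = [2420 × 0.49 / (4 × 5.67×10⁻⁸)]^(1/4) = (5.22×10⁹)^(1/4) = 269 K.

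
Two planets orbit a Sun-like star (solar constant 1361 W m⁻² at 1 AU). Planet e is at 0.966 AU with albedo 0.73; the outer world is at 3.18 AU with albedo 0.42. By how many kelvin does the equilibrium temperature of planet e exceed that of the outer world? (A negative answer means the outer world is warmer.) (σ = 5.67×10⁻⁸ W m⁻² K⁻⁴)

T_eq = [S₀(1−A)/(4σd²)]^(1/4), so T ∝ (1−A)^(1/4) / √d.
T₁ = [1361×0.27/(4×5.67×10⁻⁸×0.966²)]^(1/4) = 204.13 K.
T₂ = [1361×0.58/(4×5.67×10⁻⁸×3.18²)]^(1/4) = 136.21 K.

ΔT ≈ 67.9 K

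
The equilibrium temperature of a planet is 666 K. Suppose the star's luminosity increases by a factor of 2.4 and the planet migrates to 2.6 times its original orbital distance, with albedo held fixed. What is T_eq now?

T_eq ≈ 514 K

T_eq ∝ L^(1/4) · d^(−1/2).
T′ = 666 × 2.4^(1/4) / 2.6^(1/2) = 514 K.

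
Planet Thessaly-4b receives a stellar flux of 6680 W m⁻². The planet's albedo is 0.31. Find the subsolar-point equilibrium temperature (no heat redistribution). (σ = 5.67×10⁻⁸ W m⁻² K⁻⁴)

T_ss ≈ 534 K

At the subsolar point the surface absorbs S(1−A) and emits σT⁴ per unit area — no factor of 4, since only the local patch is in balance.
T = [6680 × 0.69 / 5.67×10⁻⁸]^(1/4) = (8.13×10¹⁰)^(1/4) = 534 K.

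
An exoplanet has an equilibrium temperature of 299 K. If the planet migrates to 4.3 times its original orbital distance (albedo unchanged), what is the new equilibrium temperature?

T_eq ≈ 144 K

T_eq ∝ L^(1/4) · d^(−1/2).
T′ = 299 / 4.3^(1/2) = 144 K.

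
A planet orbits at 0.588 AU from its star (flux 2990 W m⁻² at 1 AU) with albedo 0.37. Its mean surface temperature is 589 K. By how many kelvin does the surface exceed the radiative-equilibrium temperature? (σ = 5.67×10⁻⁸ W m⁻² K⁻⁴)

S = 2990/0.588² = 8648 W m⁻².
T_eq = [S(1−A)/(4σ)]^(1/4) = [8648×0.63/(4×5.67×10⁻⁸)]^(1/4) = 393.7 K.
ΔT = T_surf − T_eq = 589 − 393.7.

ΔT ≈ 195.3 K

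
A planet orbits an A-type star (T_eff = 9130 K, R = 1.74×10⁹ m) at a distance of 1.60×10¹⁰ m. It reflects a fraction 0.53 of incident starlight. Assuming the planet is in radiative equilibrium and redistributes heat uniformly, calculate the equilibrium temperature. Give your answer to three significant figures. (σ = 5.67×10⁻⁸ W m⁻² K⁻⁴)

L = 4πR_⋆²σT_⋆⁴ = 4π(1.74×10⁹)² × 5.67×10⁻⁸ × (9130)⁴ = 1.50×10²⁸ W.
S = L/(4πd²) = 4.66×10⁶ W m⁻².
Energy balance: absorbed = emitted ⇒ πR²·S(1−A) = 4πR²·σT_eq⁴, so T_eq⁴ = S(1−A)/(4σ).
T_eq = [4.66×10⁶ × 0.47 / (4 × 5.67×10⁻⁸)]^(1/4) = (9.66×10¹²)^(1/4) = 1760 K.

T_eq ≈ 1760 K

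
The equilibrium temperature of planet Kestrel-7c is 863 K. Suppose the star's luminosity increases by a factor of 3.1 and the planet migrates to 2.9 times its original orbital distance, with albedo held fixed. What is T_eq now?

T_eq ∝ L^(1/4) · d^(−1/2).
T′ = 863 × 3.1^(1/4) / 2.9^(1/2) = 672 K.

T_eq ≈ 672 K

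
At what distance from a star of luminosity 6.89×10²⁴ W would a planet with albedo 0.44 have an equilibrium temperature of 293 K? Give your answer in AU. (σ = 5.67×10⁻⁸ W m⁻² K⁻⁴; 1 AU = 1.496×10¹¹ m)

From T_eq⁴ = L(1−A)/(16πσd²): d = √[L(1−A)/(16πσT_eq⁴)].
d = √[6.89×10²⁴ × 0.56 / (16π × 5.67×10⁻⁸ × (293)⁴)] = 1.36×10¹⁰ m = 0.0906 AU.

d ≈ 0.0906 AU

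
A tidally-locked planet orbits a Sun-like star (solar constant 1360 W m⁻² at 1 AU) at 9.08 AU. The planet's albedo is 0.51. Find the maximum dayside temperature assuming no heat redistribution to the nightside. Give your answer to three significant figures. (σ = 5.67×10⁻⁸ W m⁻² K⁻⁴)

T_ss ≈ 109 K

Flux at 9.08 AU: S = 1360/9.08² = 16.5 W m⁻².
With no redistribution each surface element balances locally: S(1−A) = σT⁴.
T = [16.5 × 0.49 / 5.67×10⁻⁸]^(1/4) = (1.43×10⁸)^(1/4) = 109 K.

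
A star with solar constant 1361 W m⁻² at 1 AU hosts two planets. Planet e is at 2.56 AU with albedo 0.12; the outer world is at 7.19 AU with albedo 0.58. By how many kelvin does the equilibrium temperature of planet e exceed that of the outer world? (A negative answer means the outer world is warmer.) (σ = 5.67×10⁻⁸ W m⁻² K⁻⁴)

ΔT ≈ 84.9 K

T_eq = [S₀(1−A)/(4σd²)]^(1/4), so T ∝ (1−A)^(1/4) / √d.
T₁ = [1361×0.88/(4×5.67×10⁻⁸×2.56²)]^(1/4) = 168.48 K.
T₂ = [1361×0.42/(4×5.67×10⁻⁸×7.19²)]^(1/4) = 83.56 K.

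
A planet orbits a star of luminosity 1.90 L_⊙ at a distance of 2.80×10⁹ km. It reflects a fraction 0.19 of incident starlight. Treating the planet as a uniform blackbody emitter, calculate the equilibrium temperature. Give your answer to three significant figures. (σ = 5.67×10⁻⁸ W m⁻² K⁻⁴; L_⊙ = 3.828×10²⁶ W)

d = 2.80×10⁹ km = 2.80×10¹² m.
L = 1.90 × 3.828×10²⁶ = 7.27×10²⁶ W.
Flux: S = L/(4πd²) = 7.27×10²⁶/(4π×(2.80×10¹²)²) = 7.38 W m⁻².
Energy balance: absorbed = emitted ⇒ πR²·S(1−A) = 4πR²·σT_eq⁴, so T_eq⁴ = S(1−A)/(4σ).
T_eq = [7.38 × 0.81 / (4 × 5.67×10⁻⁸)]^(1/4) = (2.64×10⁷)^(1/4) = 71.7 K.

T_eq ≈ 71.7 K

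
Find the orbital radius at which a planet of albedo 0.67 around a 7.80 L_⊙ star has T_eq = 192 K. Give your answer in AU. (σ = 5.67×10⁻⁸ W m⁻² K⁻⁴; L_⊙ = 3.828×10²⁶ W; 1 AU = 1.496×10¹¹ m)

d ≈ 3.37 AU

L = 7.80 × 3.828×10²⁶ = 2.99×10²⁷ W.
From T_eq⁴ = L(1−A)/(16πσd²): d = √[L(1−A)/(16πσT_eq⁴)].
d = √[2.99×10²⁷ × 0.33 / (16π × 5.67×10⁻⁸ × (192)⁴)] = 5.04×10¹¹ m = 3.37 AU.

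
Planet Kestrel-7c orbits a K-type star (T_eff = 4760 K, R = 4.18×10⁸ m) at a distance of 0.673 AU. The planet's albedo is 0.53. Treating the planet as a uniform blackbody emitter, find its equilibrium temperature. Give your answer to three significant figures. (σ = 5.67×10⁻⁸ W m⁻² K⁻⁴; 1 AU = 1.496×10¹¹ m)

T_eq ≈ 180 K

d = 0.673 AU = 1.01×10¹¹ m.
L = 4πR_⋆²σT_⋆⁴ = 4π(4.18×10⁸)² × 5.67×10⁻⁸ × (4760)⁴ = 6.39×10²⁵ W.
S = L/(4πd²) = 502 W m⁻².
Energy balance: absorbed = emitted ⇒ πR²·S(1−A) = 4πR²·σT_eq⁴, so T_eq⁴ = S(1−A)/(4σ).
T_eq = [502 × 0.47 / (4 × 5.67×10⁻⁸)]^(1/4) = (1.04×10⁹)^(1/4) = 180 K.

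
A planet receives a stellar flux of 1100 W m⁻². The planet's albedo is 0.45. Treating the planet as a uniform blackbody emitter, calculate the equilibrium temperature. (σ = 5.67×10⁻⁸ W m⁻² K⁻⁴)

T_eq ≈ 227 K

Energy balance: absorbed = emitted ⇒ πR²·S(1−A) = 4πR²·σT_eq⁴, so T_eq⁴ = S(1−A)/(4σ).
T_eq = [1100 × 0.55 / (4 × 5.67×10⁻⁸)]^(1/4) = (2.67×10⁹)^(1/4) = 227 K.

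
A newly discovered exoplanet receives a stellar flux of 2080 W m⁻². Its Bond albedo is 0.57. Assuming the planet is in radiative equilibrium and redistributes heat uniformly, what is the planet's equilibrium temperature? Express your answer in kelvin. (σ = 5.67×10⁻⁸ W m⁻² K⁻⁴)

Energy balance: absorbed = emitted ⇒ πR²·S(1−A) = 4πR²·σT_eq⁴, so T_eq⁴ = S(1−A)/(4σ).
T_eq = [2080 × 0.43 / (4 × 5.67×10⁻⁸)]^(1/4) = (3.94×10⁹)^(1/4) = 251 K.

T_eq ≈ 251 K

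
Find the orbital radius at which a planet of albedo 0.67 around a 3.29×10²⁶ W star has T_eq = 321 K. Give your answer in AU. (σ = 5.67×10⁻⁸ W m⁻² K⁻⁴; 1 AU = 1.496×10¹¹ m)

d ≈ 0.400 AU

From T_eq⁴ = L(1−A)/(16πσd²): d = √[L(1−A)/(16πσT_eq⁴)].
d = √[3.29×10²⁶ × 0.33 / (16π × 5.67×10⁻⁸ × (321)⁴)] = 5.99×10¹⁰ m = 0.400 AU.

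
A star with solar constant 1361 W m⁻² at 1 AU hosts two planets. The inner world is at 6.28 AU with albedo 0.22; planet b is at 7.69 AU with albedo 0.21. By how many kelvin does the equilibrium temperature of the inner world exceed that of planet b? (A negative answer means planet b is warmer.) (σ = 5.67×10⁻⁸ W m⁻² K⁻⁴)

T_eq = [S₀(1−A)/(4σd²)]^(1/4), so T ∝ (1−A)^(1/4) / √d.
T₁ = [1361×0.78/(4×5.67×10⁻⁸×6.28²)]^(1/4) = 104.38 K.
T₂ = [1361×0.79/(4×5.67×10⁻⁸×7.69²)]^(1/4) = 94.62 K.

ΔT ≈ 9.8 K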